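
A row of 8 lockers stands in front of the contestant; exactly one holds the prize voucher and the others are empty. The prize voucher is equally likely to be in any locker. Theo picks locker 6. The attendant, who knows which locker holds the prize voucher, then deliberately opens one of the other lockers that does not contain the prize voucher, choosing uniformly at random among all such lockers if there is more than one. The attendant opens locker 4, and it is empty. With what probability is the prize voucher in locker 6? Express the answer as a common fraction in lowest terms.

1/8

Condition on the true location of the prize voucher.
If it is in any of lockers 1, 2, 3, 5, 7, and 8 (prior 1/8 each): the attendant has 6 equally likely choices, so probability 1/6; weight (1/8)·(1/6) = 1/48 each.
If it is in locker 4 (prior 1/8): the attendant opened locker 4, so this case is ruled out; weight (1/8)·0 = 0.
If it is in locker 6 (prior 1/8): the attendant has 7 equally likely choices, so probability 1/7; weight (1/8)·(1/7) = 1/56.
The weights sum to 1/7.
So P(the prize voucher in locker 6 | the attendant opened locker 4) = (1/56) / (1/7) = 1/8.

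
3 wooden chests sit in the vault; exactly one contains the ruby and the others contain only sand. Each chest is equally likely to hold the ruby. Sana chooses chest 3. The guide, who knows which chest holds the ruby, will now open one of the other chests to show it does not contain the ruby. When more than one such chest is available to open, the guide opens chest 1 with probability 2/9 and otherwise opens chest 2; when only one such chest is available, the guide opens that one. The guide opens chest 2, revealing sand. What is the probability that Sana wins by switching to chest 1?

9/16

Apply Bayes' rule, conditioning on where the ruby actually is.
If it is in chest 1 (prior 1/3): only chest 2 is available, probability 1; weight (1/3)·1 = 1/3.
If it is in chest 2 (prior 1/3): the guide opened chest 2, so this case is ruled out; weight (1/3)·0 = 0.
If it is in chest 3 (prior 1/3): chest 1 is available but not opened, probability 7/9; weight (1/3)·(7/9) = 7/27.
The weights sum to 16/27.
So P(the ruby in chest 1 | the guide opened chest 2) = (1/3) / (16/27) = 9/16.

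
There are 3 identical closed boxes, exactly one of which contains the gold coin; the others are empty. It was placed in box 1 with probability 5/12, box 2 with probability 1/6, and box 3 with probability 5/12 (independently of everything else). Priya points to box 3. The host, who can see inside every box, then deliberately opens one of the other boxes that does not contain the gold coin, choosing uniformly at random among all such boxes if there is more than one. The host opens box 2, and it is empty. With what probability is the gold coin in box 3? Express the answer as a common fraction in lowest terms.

1/3

Consider each possible location of the gold coin in turn.
If it is in box 1 (prior 5/12): the host has no choice, probability 1; weight (5/12)·1 = 5/12.
If it is in box 2 (prior 1/6): the host opened box 2, so this case is ruled out; weight (1/6)·0 = 0.
If it is in box 3 (prior 5/12): the host has 2 equally likely choices, so probability 1/2; weight (5/12)·(1/2) = 5/24.
The weights sum to 5/8.
So P(the gold coin in box 3 | the host opened box 2) = (5/24) / (5/8) = 1/3.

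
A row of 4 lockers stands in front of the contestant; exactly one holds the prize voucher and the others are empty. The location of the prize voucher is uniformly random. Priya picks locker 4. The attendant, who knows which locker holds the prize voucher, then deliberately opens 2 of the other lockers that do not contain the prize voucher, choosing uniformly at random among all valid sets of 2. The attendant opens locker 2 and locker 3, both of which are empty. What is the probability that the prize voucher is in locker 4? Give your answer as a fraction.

1/4

Condition on the true location of the prize voucher.
If it is in locker 1 (prior 1/4): the attendant has no choice, probability 1; weight (1/4)·1 = 1/4.
If it is in either of lockers 2 and 3 (prior 1/4 each): that locker was opened and seen not to hold the prize — ruled out; weight (1/4)·0 = 0 each.
If it is in locker 4 (prior 1/4): the attendant has 3 equally likely choices, so probability 1/3; weight (1/4)·(1/3) = 1/12.
The weights sum to 1/3.
So P(the prize voucher in locker 4 | the attendant opened locker 2 and locker 3) = (1/12) / (1/3) = 1/4.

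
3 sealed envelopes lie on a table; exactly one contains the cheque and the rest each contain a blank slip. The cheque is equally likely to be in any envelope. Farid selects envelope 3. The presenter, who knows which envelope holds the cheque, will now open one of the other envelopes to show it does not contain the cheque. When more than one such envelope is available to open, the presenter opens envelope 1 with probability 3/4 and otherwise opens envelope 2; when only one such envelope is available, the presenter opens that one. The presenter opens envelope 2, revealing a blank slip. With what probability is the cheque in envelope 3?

Apply Bayes' rule, conditioning on where the cheque actually is.
If it is in envelope 1 (prior 1/3): only envelope 2 is available, probability 1; weight (1/3)·1 = 1/3.
If it is in envelope 2 (prior 1/3): the presenter opened envelope 2, so this case is ruled out; weight (1/3)·0 = 0.
If it is in envelope 3 (prior 1/3): envelope 1 is available but not opened, probability 1/4; weight (1/3)·(1/4) = 1/12.
The weights sum to 5/12.
So P(the cheque in envelope 3 | the presenter opened envelope 2) = (1/12) / (5/12) = 1/5.

1/5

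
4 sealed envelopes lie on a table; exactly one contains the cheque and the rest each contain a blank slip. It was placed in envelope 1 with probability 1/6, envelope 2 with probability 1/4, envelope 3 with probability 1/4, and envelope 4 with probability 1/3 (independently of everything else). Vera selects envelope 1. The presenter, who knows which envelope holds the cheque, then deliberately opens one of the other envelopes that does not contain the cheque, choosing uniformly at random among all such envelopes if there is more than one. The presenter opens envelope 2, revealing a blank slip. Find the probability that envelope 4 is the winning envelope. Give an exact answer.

12/25

Consider each possible location of the cheque in turn.
If it is in envelope 1 (prior 1/6): the presenter has 3 equally likely choices, so probability 1/3; weight (1/6)·(1/3) = 1/18.
If it is in envelope 2 (prior 1/4): the presenter opened envelope 2, so this case is ruled out; weight (1/4)·0 = 0.
If it is in envelope 3 (prior 1/4): the presenter has 2 equally likely choices, so probability 1/2; weight (1/4)·(1/2) = 1/8.
If it is in envelope 4 (prior 1/3): the presenter has 2 equally likely choices, so probability 1/2; weight (1/3)·(1/2) = 1/6.
The weights sum to 25/72.
So P(the cheque in envelope 4 | the presenter opened envelope 2) = (1/6) / (25/72) = 12/25.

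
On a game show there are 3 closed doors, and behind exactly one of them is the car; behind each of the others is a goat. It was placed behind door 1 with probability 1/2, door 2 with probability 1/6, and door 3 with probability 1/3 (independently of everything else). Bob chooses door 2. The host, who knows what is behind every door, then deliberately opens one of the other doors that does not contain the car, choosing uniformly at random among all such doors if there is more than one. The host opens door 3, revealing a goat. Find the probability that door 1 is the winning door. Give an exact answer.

Consider each possible location of the car in turn.
If it is behind door 1 (prior 1/2): the host has no choice, probability 1; weight (1/2)·1 = 1/2.
If it is behind door 2 (prior 1/6): the host has 2 equally likely choices, so probability 1/2; weight (1/6)·(1/2) = 1/12.
If it is behind door 3 (prior 1/3): the host opened door 3, so this case is ruled out; weight (1/3)·0 = 0.
The weights sum to 7/12.
So P(the car behind door 1 | the host opened door 3) = (1/2) / (7/12) = 6/7.

6/7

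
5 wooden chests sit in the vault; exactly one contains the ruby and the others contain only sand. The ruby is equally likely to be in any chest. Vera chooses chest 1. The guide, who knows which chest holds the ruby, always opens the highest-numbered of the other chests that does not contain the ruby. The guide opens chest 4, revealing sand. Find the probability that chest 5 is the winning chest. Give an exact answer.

Apply Bayes' rule, conditioning on where the ruby actually is.
If it is in any of chests 1, 2, and 3 (prior 1/5 each): the guide would have opened chest 5 instead, probability 0; weight (1/5)·0 = 0 each.
If it is in chest 4 (prior 1/5): the guide opened chest 4, so this case is ruled out; weight (1/5)·0 = 0.
If it is in chest 5 (prior 1/5): chest 4 is the highest-numbered option available, probability 1; weight (1/5)·1 = 1/5.
The weights sum to 1/5.
So P(the ruby in chest 5 | the guide opened chest 4) = (1/5) / (1/5) = 1.

1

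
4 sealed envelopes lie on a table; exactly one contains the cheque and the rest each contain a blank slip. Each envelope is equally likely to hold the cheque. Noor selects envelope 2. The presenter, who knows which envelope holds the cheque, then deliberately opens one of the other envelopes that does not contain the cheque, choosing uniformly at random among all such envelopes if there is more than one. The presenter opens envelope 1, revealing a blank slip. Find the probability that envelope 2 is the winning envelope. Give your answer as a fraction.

1/4

Apply Bayes' rule, conditioning on where the cheque actually is.
If it is in envelope 1 (prior 1/4): the presenter opened envelope 1, so this case is ruled out; weight (1/4)·0 = 0.
If it is in envelope 2 (prior 1/4): the presenter has 3 equally likely choices, so probability 1/3; weight (1/4)·(1/3) = 1/12.
If it is in either of envelopes 3 and 4 (prior 1/4 each): the presenter has 2 equally likely choices, so probability 1/2; weight (1/4)·(1/2) = 1/8 each.
The weights sum to 1/3.
So P(the cheque in envelope 2 | the presenter opened envelope 1) = (1/12) / (1/3) = 1/4.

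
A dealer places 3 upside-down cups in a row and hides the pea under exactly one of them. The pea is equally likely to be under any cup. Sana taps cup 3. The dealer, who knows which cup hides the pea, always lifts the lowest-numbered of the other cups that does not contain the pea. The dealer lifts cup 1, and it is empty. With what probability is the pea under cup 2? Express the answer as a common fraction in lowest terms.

Condition on the true location of the pea.
If it is under cup 1 (prior 1/3): the dealer opened cup 1, so this case is ruled out; weight (1/3)·0 = 0.
If it is under either of cups 2 and 3 (prior 1/3 each): cup 1 is the lowest-numbered option available, probability 1; weight (1/3)·1 = 1/3 each.
The weights sum to 2/3.
So P(the pea under cup 2 | the dealer opened cup 1) = (1/3) / (2/3) = 1/2.

1/2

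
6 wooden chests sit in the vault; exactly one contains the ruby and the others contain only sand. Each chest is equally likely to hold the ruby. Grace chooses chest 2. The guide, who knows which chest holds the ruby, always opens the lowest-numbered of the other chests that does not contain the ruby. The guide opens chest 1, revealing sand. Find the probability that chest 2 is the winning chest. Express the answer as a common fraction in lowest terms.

Consider each possible location of the ruby in turn.
If it is in chest 1 (prior 1/6): the guide opened chest 1, so this case is ruled out; weight (1/6)·0 = 0.
If it is in any of chests 2, 3, 4, 5, and 6 (prior 1/6 each): chest 1 is the lowest-numbered option available, probability 1; weight (1/6)·1 = 1/6 each.
The weights sum to 5/6.
So P(the ruby in chest 2 | the guide opened chest 1) = (1/6) / (5/6) = 1/5.

1/5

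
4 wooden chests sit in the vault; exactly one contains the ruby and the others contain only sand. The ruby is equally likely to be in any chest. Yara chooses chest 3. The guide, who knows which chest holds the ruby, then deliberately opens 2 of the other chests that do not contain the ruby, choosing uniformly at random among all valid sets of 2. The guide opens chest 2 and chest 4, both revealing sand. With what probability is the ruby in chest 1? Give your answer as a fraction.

Consider each possible location of the ruby in turn.
If it is in chest 1 (prior 1/4): the guide has no choice, probability 1; weight (1/4)·1 = 1/4.
If it is in either of chests 2 and 4 (prior 1/4 each): that chest was opened and seen not to hold the prize — ruled out; weight (1/4)·0 = 0 each.
If it is in chest 3 (prior 1/4): the guide has 3 equally likely choices, so probability 1/3; weight (1/4)·(1/3) = 1/12.
The weights sum to 1/3.
So P(the ruby in chest 1 | the guide opened chest 2 and chest 4) = (1/4) / (1/3) = 3/4.

3/4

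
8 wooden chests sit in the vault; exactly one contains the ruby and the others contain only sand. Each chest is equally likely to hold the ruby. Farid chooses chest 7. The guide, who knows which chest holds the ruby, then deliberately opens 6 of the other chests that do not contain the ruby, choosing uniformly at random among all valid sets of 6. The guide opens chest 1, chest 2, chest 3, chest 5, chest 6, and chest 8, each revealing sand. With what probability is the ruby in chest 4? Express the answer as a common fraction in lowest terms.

Apply Bayes' rule, conditioning on where the ruby actually is.
If it is in any of chests 1, 2, 3, 5, 6, and 8 (prior 1/8 each): that chest was opened and seen not to hold the prize — ruled out; weight (1/8)·0 = 0 each.
If it is in chest 4 (prior 1/8): the guide has no choice, probability 1; weight (1/8)·1 = 1/8.
If it is in chest 7 (prior 1/8): the guide has 7 equally likely choices, so probability 1/7; weight (1/8)·(1/7) = 1/56.
The weights sum to 1/7.
So P(the ruby in chest 4 | the guide opened chest 1, chest 2, chest 3, chest 5, chest 6, and chest 8) = (1/8) / (1/7) = 7/8.

7/8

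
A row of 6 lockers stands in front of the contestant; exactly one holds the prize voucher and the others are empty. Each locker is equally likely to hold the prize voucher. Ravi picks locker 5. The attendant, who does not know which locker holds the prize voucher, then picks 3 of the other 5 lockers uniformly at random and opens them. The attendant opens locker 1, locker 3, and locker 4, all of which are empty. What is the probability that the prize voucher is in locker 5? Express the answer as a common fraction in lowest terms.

1/3

Because the attendant chose which lockers to open without knowing where the prize voucher is, the choice is independent of the prize location. Learning that none of the 3 opened lockers holds the prize voucher simply rules out those 3 locations and leaves the remaining 3 lockers still equally likely by symmetry.
So P(the prize voucher in locker 5) = 1/3.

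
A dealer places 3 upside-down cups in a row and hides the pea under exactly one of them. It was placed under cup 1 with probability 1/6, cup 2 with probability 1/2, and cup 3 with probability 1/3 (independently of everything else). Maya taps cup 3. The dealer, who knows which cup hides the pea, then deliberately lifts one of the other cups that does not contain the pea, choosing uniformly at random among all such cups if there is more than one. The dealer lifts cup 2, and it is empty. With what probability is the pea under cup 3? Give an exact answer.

Consider each possible location of the pea in turn.
If it is under cup 1 (prior 1/6): the dealer has no choice, probability 1; weight (1/6)·1 = 1/6.
If it is under cup 2 (prior 1/2): the dealer opened cup 2, so this case is ruled out; weight (1/2)·0 = 0.
If it is under cup 3 (prior 1/3): the dealer has 2 equally likely choices, so probability 1/2; weight (1/3)·(1/2) = 1/6.
The weights sum to 1/3.
So P(the pea under cup 3 | the dealer opened cup 2) = (1/6) / (1/3) = 1/2.

1/2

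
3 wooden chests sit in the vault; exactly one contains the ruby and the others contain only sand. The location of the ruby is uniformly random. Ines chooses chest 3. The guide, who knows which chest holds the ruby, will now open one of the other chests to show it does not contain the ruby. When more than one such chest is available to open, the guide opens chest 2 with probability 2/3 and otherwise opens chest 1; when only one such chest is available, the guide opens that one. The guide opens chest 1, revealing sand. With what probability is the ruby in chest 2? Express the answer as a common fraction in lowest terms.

3/4

Apply Bayes' rule, conditioning on where the ruby actually is.
If it is in chest 1 (prior 1/3): the guide opened chest 1, so this case is ruled out; weight (1/3)·0 = 0.
If it is in chest 2 (prior 1/3): only chest 1 is available, probability 1; weight (1/3)·1 = 1/3.
If it is in chest 3 (prior 1/3): chest 2 is available but not opened, probability 1/3; weight (1/3)·(1/3) = 1/9.
The weights sum to 4/9.
So P(the ruby in chest 2 | the guide opened chest 1) = (1/3) / (4/9) = 3/4.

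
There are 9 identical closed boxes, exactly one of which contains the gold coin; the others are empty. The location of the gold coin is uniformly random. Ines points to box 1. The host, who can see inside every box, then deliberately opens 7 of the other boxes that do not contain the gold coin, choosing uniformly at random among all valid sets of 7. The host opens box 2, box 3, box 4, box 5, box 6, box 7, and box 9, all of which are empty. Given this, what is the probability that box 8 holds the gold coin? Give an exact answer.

Condition on the true location of the gold coin.
If it is in box 1 (prior 1/9): the host has 8 equally likely choices, so probability 1/8; weight (1/9)·(1/8) = 1/72.
If it is in any of boxes 2, 3, 4, 5, 6, 7, and 9 (prior 1/9 each): that box was opened and seen not to hold the prize — ruled out; weight (1/9)·0 = 0 each.
If it is in box 8 (prior 1/9): the host has no choice, probability 1; weight (1/9)·1 = 1/9.
The weights sum to 1/8.
So P(the gold coin in box 8 | the host opened box 2, box 3, box 4, box 5, box 6, box 7, and box 9) = (1/9) / (1/8) = 8/9.

8/9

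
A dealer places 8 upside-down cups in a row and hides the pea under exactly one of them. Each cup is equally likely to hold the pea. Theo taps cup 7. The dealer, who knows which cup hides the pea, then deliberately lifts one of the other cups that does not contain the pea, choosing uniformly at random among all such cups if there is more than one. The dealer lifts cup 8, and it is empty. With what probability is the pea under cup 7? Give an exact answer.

1/8

Consider each possible location of the pea in turn.
If it is under any of cups 1, 2, 3, 4, 5, and 6 (prior 1/8 each): the dealer has 6 equally likely choices, so probability 1/6; weight (1/8)·(1/6) = 1/48 each.
If it is under cup 7 (prior 1/8): the dealer has 7 equally likely choices, so probability 1/7; weight (1/8)·(1/7) = 1/56.
If it is under cup 8 (prior 1/8): the dealer opened cup 8, so this case is ruled out; weight (1/8)·0 = 0.
The weights sum to 1/7.
So P(the pea under cup 7 | the dealer opened cup 8) = (1/56) / (1/7) = 1/8.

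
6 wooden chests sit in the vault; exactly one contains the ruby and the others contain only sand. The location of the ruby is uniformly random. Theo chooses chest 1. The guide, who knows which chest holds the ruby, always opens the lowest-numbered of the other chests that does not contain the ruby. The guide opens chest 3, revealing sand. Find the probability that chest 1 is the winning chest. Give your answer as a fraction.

0

Consider each possible location of the ruby in turn.
If it is in any of chests 1, 4, 5, and 6 (prior 1/6 each): the guide would have opened chest 2 instead, probability 0; weight (1/6)·0 = 0 each.
If it is in chest 2 (prior 1/6): chest 3 is the lowest-numbered option available, probability 1; weight (1/6)·1 = 1/6.
If it is in chest 3 (prior 1/6): the guide opened chest 3, so this case is ruled out; weight (1/6)·0 = 0.
The weights sum to 1/6.
So P(the ruby in chest 1 | the guide opened chest 3) = 0 / (1/6) = 0.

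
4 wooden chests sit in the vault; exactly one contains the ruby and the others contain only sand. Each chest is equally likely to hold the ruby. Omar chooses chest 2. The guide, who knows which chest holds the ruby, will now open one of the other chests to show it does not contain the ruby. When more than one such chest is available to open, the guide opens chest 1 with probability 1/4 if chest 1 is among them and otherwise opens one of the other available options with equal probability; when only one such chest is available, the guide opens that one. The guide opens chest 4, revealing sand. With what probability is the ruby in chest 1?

Apply Bayes' rule, conditioning on where the ruby actually is.
If it is in chest 1 (prior 1/4): chest 1 holds the prize so is unavailable; the guide chooses uniformly among the 2 others, probability 1/2; weight (1/4)·(1/2) = 1/8.
If it is in chest 2 (prior 1/4): chest 1 is available but not opened; chest 4 gets probability (1 − 1/4)/2 = 3/8; weight (1/4)·(3/8) = 3/32.
If it is in chest 3 (prior 1/4): chest 1 is available but not opened, probability 3/4; weight (1/4)·(3/4) = 3/16.
If it is in chest 4 (prior 1/4): the guide opened chest 4, so this case is ruled out; weight (1/4)·0 = 0.
The weights sum to 13/32.
So P(the ruby in chest 1 | the guide opened chest 4) = (1/8) / (13/32) = 4/13.

4/13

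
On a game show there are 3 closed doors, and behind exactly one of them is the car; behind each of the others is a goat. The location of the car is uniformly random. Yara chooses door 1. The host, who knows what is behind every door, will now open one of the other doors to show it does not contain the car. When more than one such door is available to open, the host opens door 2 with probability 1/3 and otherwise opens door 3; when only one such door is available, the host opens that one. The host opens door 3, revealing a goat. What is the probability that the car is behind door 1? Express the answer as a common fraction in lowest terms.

2/5

Consider each possible location of the car in turn.
If it is behind door 1 (prior 1/3): door 2 is available but not opened, probability 2/3; weight (1/3)·(2/3) = 2/9.
If it is behind door 2 (prior 1/3): only door 3 is available, probability 1; weight (1/3)·1 = 1/3.
If it is behind door 3 (prior 1/3): the host opened door 3, so this case is ruled out; weight (1/3)·0 = 0.
The weights sum to 5/9.
So P(the car behind door 1 | the host opened door 3) = (2/9) / (5/9) = 2/5.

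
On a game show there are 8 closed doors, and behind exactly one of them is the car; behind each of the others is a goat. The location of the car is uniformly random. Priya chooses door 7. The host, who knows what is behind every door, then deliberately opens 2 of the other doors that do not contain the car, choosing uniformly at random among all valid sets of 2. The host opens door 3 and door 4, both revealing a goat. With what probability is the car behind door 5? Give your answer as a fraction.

Consider each possible location of the car in turn.
If it is behind any of doors 1, 2, 5, 6, and 8 (prior 1/8 each): the host has 15 equally likely choices, so probability 1/15; weight (1/8)·(1/15) = 1/120 each.
If it is behind either of doors 3 and 4 (prior 1/8 each): that door was opened and seen not to hold the prize — ruled out; weight (1/8)·0 = 0 each.
If it is behind door 7 (prior 1/8): the host has 21 equally likely choices, so probability 1/21; weight (1/8)·(1/21) = 1/168.
The weights sum to 1/21.
So P(the car behind door 5 | the host opened door 3 and door 4) = (1/120) / (1/21) = 7/40.

7/40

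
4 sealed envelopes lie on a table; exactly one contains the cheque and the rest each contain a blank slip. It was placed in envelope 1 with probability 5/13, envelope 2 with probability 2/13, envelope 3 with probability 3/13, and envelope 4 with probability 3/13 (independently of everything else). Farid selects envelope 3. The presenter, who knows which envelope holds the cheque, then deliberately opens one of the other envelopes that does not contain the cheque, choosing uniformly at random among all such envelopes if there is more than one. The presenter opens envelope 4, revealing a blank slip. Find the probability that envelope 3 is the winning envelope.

Condition on the true location of the cheque.
If it is in envelope 1 (prior 5/13): the presenter has 2 equally likely choices, so probability 1/2; weight (5/13)·(1/2) = 5/26.
If it is in envelope 2 (prior 2/13): the presenter has 2 equally likely choices, so probability 1/2; weight (2/13)·(1/2) = 1/13.
If it is in envelope 3 (prior 3/13): the presenter has 3 equally likely choices, so probability 1/3; weight (3/13)·(1/3) = 1/13.
If it is in envelope 4 (prior 3/13): the presenter opened envelope 4, so this case is ruled out; weight (3/13)·0 = 0.
The weights sum to 9/26.
So P(the cheque in envelope 3 | the presenter opened envelope 4) = (1/13) / (9/26) = 2/9.

2/9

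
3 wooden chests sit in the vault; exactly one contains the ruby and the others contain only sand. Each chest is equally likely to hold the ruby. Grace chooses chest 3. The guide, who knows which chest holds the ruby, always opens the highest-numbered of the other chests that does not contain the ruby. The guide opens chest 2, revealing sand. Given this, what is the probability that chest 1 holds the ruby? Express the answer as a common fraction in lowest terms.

Consider each possible location of the ruby in turn.
If it is in either of chests 1 and 3 (prior 1/3 each): chest 2 is the highest-numbered option available, probability 1; weight (1/3)·1 = 1/3 each.
If it is in chest 2 (prior 1/3): the guide opened chest 2, so this case is ruled out; weight (1/3)·0 = 0.
The weights sum to 2/3.
So P(the ruby in chest 1 | the guide opened chest 2) = (1/3) / (2/3) = 1/2.

1/2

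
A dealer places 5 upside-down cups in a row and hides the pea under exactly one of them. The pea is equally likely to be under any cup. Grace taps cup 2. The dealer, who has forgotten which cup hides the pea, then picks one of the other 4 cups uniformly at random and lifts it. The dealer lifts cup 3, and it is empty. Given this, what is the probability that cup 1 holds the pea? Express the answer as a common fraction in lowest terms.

1/4

Condition on the true location of the pea.
If it is under any of cups 1, 2, 4, and 5 (prior 1/5 each): the dealer picks cup 3 with probability 1/4 regardless, and it is not the prize; weight (1/5)·(1/4) = 1/20 each.
If it is under cup 3 (prior 1/5): the dealer opened cup 3, so this case is ruled out; weight (1/5)·0 = 0.
The weights sum to 1/5.
So P(the pea under cup 1 | the dealer opened cup 3) = (1/20) / (1/5) = 1/4.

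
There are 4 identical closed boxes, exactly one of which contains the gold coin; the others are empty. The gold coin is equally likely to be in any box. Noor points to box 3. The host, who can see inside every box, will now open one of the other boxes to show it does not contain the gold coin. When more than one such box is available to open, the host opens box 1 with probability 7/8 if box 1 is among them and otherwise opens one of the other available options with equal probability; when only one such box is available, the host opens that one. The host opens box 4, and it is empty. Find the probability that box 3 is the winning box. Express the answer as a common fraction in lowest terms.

Condition on the true location of the gold coin.
If it is in box 1 (prior 1/4): box 1 holds the prize so is unavailable; the host chooses uniformly among the 2 others, probability 1/2; weight (1/4)·(1/2) = 1/8.
If it is in box 2 (prior 1/4): box 1 is available but not opened, probability 1/8; weight (1/4)·(1/8) = 1/32.
If it is in box 3 (prior 1/4): box 1 is available but not opened; box 4 gets probability (1 − 7/8)/2 = 1/16; weight (1/4)·(1/16) = 1/64.
If it is in box 4 (prior 1/4): the host opened box 4, so this case is ruled out; weight (1/4)·0 = 0.
The weights sum to 11/64.
So P(the gold coin in box 3 | the host opened box 4) = (1/64) / (11/64) = 1/11.

1/11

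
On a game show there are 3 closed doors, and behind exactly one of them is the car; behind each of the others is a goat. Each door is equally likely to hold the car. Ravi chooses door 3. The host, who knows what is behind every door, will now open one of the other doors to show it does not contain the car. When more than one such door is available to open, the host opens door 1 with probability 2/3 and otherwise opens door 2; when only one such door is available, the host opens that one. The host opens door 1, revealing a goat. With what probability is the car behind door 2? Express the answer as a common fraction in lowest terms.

3/5

Condition on the true location of the car.
If it is behind door 1 (prior 1/3): the host opened door 1, so this case is ruled out; weight (1/3)·0 = 0.
If it is behind door 2 (prior 1/3): only door 1 is available, probability 1; weight (1/3)·1 = 1/3.
If it is behind door 3 (prior 1/3): door 1 is available, opened with probability 2/3; weight (1/3)·(2/3) = 2/9.
The weights sum to 5/9.
So P(the car behind door 2 | the host opened door 1) = (1/3) / (5/9) = 3/5.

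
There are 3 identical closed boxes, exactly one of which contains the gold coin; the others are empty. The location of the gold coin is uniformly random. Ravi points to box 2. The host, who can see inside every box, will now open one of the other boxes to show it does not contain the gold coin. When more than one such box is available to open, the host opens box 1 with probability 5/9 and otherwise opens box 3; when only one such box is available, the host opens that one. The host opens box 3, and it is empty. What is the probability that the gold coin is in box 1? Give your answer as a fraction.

Condition on the true location of the gold coin.
If it is in box 1 (prior 1/3): only box 3 is available, probability 1; weight (1/3)·1 = 1/3.
If it is in box 2 (prior 1/3): box 1 is available but not opened, probability 4/9; weight (1/3)·(4/9) = 4/27.
If it is in box 3 (prior 1/3): the host opened box 3, so this case is ruled out; weight (1/3)·0 = 0.
The weights sum to 13/27.
So P(the gold coin in box 1 | the host opened box 3) = (1/3) / (13/27) = 9/13.

9/13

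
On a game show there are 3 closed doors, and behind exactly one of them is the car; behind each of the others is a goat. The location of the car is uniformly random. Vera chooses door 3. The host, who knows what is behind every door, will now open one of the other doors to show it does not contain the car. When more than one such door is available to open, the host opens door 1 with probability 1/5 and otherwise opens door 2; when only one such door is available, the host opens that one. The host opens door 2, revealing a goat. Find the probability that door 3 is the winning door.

4/9

Condition on the true location of the car.
If it is behind door 1 (prior 1/3): only door 2 is available, probability 1; weight (1/3)·1 = 1/3.
If it is behind door 2 (prior 1/3): the host opened door 2, so this case is ruled out; weight (1/3)·0 = 0.
If it is behind door 3 (prior 1/3): door 1 is available but not opened, probability 4/5; weight (1/3)·(4/5) = 4/15.
The weights sum to 3/5.
So P(the car behind door 3 | the host opened door 2) = (4/15) / (3/5) = 4/9.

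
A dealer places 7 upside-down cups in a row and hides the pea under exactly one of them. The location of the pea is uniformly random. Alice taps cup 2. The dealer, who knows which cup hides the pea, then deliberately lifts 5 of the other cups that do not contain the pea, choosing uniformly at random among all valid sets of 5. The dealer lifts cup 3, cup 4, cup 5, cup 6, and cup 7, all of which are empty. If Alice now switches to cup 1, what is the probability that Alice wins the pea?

Consider each possible location of the pea in turn.
If it is under cup 1 (prior 1/7): the dealer has no choice, probability 1; weight (1/7)·1 = 1/7.
If it is under cup 2 (prior 1/7): the dealer has 6 equally likely choices, so probability 1/6; weight (1/7)·(1/6) = 1/42.
If it is under any of cups 3, 4, 5, 6, and 7 (prior 1/7 each): that cup was opened and seen not to hold the prize — ruled out; weight (1/7)·0 = 0 each.
The weights sum to 1/6.
So P(the pea under cup 1 | the dealer opened cup 3, cup 4, cup 5, cup 6, and cup 7) = (1/7) / (1/6) = 6/7.

6/7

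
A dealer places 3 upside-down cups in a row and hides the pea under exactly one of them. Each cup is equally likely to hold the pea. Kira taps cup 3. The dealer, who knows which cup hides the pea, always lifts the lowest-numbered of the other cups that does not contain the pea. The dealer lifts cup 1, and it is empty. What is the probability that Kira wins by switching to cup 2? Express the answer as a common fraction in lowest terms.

Condition on the true location of the pea.
If it is under cup 1 (prior 1/3): the dealer opened cup 1, so this case is ruled out; weight (1/3)·0 = 0.
If it is under either of cups 2 and 3 (prior 1/3 each): cup 1 is the lowest-numbered option available, probability 1; weight (1/3)·1 = 1/3 each.
The weights sum to 2/3.
So P(the pea under cup 2 | the dealer opened cup 1) = (1/3) / (2/3) = 1/2.

1/2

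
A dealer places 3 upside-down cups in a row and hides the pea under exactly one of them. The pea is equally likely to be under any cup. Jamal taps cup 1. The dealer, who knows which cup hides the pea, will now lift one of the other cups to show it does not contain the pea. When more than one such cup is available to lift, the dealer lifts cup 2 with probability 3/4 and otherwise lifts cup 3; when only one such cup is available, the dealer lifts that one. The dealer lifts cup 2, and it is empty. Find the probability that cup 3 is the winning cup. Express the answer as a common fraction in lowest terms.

4/7

Consider each possible location of the pea in turn.
If it is under cup 1 (prior 1/3): cup 2 is available, opened with probability 3/4; weight (1/3)·(3/4) = 1/4.
If it is under cup 2 (prior 1/3): the dealer opened cup 2, so this case is ruled out; weight (1/3)·0 = 0.
If it is under cup 3 (prior 1/3): only cup 2 is available, probability 1; weight (1/3)·1 = 1/3.
The weights sum to 7/12.
So P(the pea under cup 3 | the dealer opened cup 2) = (1/3) / (7/12) = 4/7.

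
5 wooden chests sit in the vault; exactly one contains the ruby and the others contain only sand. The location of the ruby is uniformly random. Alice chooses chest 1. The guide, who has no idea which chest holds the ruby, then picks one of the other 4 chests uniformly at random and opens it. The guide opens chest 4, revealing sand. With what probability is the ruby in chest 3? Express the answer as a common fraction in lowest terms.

1/4

Condition on the true location of the ruby.
If it is in any of chests 1, 2, 3, and 5 (prior 1/5 each): the guide picks chest 4 with probability 1/4 regardless, and it is not the prize; weight (1/5)·(1/4) = 1/20 each.
If it is in chest 4 (prior 1/5): the guide opened chest 4, so this case is ruled out; weight (1/5)·0 = 0.
The weights sum to 1/5.
So P(the ruby in chest 3 | the guide opened chest 4) = (1/20) / (1/5) = 1/4.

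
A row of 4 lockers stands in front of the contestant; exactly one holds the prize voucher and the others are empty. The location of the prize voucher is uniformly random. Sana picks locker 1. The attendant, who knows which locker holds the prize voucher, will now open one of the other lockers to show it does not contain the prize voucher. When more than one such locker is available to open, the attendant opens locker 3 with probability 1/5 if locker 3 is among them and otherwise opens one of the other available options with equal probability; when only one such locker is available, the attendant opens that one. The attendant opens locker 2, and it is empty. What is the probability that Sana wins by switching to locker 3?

Apply Bayes' rule, conditioning on where the prize voucher actually is.
If it is in locker 1 (prior 1/4): locker 3 is available but not opened; locker 2 gets probability (1 − 1/5)/2 = 2/5; weight (1/4)·(2/5) = 1/10.
If it is in locker 2 (prior 1/4): the attendant opened locker 2, so this case is ruled out; weight (1/4)·0 = 0.
If it is in locker 3 (prior 1/4): locker 3 holds the prize so is unavailable; the attendant chooses uniformly among the 2 others, probability 1/2; weight (1/4)·(1/2) = 1/8.
If it is in locker 4 (prior 1/4): locker 3 is available but not opened, probability 4/5; weight (1/4)·(4/5) = 1/5.
The weights sum to 17/40.
So P(the prize voucher in locker 3 | the attendant opened locker 2) = (1/8) / (17/40) = 5/17.

5/17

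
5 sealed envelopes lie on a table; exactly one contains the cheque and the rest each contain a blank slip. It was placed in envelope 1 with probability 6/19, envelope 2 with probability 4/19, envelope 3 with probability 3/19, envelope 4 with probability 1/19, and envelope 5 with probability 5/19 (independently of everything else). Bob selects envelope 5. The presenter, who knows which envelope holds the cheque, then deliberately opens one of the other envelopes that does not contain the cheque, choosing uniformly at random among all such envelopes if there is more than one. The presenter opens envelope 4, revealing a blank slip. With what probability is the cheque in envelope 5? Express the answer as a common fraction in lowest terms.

Apply Bayes' rule, conditioning on where the cheque actually is.
If it is in envelope 1 (prior 6/19): the presenter has 3 equally likely choices, so probability 1/3; weight (6/19)·(1/3) = 2/19.
If it is in envelope 2 (prior 4/19): the presenter has 3 equally likely choices, so probability 1/3; weight (4/19)·(1/3) = 4/57.
If it is in envelope 3 (prior 3/19): the presenter has 3 equally likely choices, so probability 1/3; weight (3/19)·(1/3) = 1/19.
If it is in envelope 4 (prior 1/19): the presenter opened envelope 4, so this case is ruled out; weight (1/19)·0 = 0.
If it is in envelope 5 (prior 5/19): the presenter has 4 equally likely choices, so probability 1/4; weight (5/19)·(1/4) = 5/76.
The weights sum to 67/228.
So P(the cheque in envelope 5 | the presenter opened envelope 4) = (5/76) / (67/228) = 15/67.

15/67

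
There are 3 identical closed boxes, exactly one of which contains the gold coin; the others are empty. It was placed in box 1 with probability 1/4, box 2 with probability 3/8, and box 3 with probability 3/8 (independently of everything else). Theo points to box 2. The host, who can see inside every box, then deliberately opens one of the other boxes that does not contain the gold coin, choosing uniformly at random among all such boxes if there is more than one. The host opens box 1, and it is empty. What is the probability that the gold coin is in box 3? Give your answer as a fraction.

2/3

Apply Bayes' rule, conditioning on where the gold coin actually is.
If it is in box 1 (prior 1/4): the host opened box 1, so this case is ruled out; weight (1/4)·0 = 0.
If it is in box 2 (prior 3/8): the host has 2 equally likely choices, so probability 1/2; weight (3/8)·(1/2) = 3/16.
If it is in box 3 (prior 3/8): the host has no choice, probability 1; weight (3/8)·1 = 3/8.
The weights sum to 9/16.
So P(the gold coin in box 3 | the host opened box 1) = (3/8) / (9/16) = 2/3.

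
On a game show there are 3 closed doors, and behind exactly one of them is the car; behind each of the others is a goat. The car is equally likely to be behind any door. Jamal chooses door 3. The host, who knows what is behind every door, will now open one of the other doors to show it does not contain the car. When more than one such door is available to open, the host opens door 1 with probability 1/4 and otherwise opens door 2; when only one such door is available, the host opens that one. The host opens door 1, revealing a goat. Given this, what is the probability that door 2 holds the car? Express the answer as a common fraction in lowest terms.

Apply Bayes' rule, conditioning on where the car actually is.
If it is behind door 1 (prior 1/3): the host opened door 1, so this case is ruled out; weight (1/3)·0 = 0.
If it is behind door 2 (prior 1/3): only door 1 is available, probability 1; weight (1/3)·1 = 1/3.
If it is behind door 3 (prior 1/3): door 1 is available, opened with probability 1/4; weight (1/3)·(1/4) = 1/12.
The weights sum to 5/12.
So P(the car behind door 2 | the host opened door 1) = (1/3) / (5/12) = 4/5.

4/5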